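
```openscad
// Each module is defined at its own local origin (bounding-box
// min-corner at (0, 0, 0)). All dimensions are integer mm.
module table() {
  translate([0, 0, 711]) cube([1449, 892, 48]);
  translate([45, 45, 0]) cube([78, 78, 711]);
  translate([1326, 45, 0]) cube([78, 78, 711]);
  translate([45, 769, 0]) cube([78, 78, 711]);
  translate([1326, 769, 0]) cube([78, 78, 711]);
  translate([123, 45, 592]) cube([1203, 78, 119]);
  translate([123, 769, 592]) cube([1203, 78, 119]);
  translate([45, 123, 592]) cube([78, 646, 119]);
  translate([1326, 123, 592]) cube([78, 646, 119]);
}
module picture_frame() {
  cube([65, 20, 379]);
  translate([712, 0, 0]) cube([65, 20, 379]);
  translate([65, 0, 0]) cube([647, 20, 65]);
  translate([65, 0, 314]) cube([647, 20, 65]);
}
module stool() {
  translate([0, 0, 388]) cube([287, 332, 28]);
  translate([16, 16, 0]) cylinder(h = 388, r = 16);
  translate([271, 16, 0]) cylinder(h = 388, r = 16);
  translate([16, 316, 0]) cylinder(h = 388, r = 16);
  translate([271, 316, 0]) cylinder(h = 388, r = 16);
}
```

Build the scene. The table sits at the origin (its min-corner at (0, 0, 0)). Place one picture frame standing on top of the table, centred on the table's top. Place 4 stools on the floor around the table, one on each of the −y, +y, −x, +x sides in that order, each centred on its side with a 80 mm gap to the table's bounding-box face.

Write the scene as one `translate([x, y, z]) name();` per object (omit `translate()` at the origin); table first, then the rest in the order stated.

table();
translate([336, 436, 759]) picture_frame();
translate([581, -412, 0]) stool();
translate([581, 972, 0]) stool();
translate([-367, 280, 0]) stool();
translate([1529, 280, 0]) stool();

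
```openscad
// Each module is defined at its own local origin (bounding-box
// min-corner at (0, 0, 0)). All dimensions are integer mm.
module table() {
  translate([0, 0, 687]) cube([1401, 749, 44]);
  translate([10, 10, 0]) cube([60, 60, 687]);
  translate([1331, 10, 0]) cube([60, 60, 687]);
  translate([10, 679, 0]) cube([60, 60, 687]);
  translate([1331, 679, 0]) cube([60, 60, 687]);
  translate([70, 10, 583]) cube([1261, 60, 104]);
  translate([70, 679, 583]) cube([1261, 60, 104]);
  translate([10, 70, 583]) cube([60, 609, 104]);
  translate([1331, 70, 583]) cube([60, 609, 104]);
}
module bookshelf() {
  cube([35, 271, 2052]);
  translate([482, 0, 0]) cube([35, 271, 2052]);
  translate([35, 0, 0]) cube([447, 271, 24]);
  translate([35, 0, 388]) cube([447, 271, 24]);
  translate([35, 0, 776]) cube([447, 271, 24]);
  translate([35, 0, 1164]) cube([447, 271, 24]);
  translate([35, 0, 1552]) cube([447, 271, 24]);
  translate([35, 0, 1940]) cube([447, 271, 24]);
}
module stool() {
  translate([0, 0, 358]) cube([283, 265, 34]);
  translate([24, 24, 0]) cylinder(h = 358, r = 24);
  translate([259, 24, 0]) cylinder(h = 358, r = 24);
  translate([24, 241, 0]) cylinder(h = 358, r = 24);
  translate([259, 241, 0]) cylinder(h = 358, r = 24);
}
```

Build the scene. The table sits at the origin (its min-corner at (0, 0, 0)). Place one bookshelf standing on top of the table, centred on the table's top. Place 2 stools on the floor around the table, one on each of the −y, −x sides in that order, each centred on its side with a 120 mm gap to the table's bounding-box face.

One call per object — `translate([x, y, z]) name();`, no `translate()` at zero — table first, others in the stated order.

table();
translate([442, 239, 731]) bookshelf();
translate([559, -385, 0]) stool();
translate([-403, 242, 0]) stool();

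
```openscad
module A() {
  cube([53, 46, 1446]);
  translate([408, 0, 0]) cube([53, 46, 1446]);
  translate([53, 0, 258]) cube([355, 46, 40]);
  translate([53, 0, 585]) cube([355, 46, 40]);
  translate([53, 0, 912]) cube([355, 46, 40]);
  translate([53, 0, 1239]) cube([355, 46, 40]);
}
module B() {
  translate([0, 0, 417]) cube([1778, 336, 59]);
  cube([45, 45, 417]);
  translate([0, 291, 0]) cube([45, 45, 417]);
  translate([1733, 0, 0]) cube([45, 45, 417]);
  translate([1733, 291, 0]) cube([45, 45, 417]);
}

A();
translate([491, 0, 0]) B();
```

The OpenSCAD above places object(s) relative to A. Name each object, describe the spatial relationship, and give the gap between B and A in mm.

The bench's nearest face is 30 mm from the ladder's +x face.

A is a ladder. B is a bench. The bench is on the floor beside the ladder on its +x side. The gap between the bench and the ladder is 30 mm.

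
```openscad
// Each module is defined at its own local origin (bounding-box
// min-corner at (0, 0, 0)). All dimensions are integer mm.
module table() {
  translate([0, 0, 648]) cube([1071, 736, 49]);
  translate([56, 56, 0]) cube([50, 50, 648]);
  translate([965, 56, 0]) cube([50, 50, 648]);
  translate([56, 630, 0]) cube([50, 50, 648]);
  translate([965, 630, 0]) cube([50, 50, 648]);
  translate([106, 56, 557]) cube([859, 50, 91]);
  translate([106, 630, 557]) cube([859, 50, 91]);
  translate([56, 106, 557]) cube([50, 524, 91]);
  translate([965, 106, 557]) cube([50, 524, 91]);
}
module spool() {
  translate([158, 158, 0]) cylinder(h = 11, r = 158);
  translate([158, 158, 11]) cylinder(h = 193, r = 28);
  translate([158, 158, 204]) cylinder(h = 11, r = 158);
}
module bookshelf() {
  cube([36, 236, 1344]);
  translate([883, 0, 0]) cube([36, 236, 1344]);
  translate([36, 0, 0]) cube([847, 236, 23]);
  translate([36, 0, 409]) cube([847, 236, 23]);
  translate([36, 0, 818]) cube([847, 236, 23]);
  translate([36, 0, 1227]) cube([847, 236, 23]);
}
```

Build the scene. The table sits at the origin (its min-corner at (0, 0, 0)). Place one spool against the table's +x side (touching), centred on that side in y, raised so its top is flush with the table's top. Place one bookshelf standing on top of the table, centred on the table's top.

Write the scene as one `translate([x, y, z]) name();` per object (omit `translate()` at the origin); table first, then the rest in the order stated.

table();
translate([1071, 210, 482]) spool();
translate([76, 250, 697]) bookshelf();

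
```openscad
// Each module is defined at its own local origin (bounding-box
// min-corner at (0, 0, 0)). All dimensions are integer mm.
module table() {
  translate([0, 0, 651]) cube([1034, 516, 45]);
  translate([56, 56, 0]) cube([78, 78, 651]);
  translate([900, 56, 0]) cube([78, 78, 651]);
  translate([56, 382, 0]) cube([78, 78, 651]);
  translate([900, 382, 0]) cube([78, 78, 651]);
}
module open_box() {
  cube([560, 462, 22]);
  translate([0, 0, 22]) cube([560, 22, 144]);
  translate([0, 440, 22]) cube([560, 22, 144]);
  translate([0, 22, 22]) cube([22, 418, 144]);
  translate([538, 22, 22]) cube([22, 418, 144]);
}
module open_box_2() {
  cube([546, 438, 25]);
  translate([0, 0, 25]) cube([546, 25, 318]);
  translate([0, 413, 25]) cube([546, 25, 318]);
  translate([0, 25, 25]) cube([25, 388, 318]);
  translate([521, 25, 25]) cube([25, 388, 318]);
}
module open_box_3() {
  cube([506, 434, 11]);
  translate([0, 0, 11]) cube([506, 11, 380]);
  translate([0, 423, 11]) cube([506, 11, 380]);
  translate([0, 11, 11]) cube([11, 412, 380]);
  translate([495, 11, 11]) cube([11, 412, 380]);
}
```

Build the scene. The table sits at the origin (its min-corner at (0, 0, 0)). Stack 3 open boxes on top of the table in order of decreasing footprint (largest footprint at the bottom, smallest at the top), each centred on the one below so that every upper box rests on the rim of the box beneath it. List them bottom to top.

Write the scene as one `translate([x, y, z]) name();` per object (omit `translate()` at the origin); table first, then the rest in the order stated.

table();
translate([237, 27, 696]) open_box();
translate([244, 39, 862]) open_box_2();
translate([264, 41, 1205]) open_box_3();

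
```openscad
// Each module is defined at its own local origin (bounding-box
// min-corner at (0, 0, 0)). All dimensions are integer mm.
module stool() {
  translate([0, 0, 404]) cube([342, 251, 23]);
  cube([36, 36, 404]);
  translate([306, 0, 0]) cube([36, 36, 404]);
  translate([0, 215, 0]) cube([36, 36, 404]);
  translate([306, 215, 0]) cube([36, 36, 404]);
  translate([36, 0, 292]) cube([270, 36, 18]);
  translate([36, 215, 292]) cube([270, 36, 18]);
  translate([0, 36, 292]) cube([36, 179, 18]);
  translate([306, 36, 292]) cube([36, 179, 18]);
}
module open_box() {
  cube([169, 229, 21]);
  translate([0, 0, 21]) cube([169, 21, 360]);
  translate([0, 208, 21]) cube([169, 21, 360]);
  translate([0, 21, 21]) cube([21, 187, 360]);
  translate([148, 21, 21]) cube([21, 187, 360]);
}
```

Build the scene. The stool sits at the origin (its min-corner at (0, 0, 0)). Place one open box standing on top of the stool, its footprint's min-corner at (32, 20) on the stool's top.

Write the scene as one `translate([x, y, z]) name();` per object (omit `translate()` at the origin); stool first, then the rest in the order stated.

stool();
translate([32, 20, 427]) open_box();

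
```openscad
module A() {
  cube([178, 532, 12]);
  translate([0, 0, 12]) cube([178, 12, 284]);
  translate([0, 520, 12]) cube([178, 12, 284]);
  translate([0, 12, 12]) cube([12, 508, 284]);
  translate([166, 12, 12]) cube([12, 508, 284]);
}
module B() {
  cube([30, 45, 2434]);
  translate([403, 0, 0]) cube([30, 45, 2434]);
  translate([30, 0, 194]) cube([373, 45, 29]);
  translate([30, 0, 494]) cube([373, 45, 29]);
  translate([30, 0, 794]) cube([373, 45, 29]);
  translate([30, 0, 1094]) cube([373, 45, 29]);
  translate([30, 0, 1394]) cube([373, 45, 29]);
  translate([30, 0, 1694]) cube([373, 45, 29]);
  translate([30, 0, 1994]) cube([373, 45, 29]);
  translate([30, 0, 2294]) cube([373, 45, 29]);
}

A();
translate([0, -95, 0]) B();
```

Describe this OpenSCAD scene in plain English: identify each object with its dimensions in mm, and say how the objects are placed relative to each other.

A is an open-topped rectangular box: outside dimensions 178×532×296 mm, with a uniform wall and base thickness of 12 mm. The base is a full 178×532 slab on the floor; four walls sit on top of the base. The front and back walls (the −y and +y sides) span the full width; the two side walls fit between them.

B is a straight ladder. Two 30×45 mm vertical rails, 2434 mm tall, stand 433 mm apart (outside-to-outside) with their front faces coplanar on the −y side. 8 rungs, each 45 mm deep and 29 mm tall, span between the inner faces of the rails, front faces flush with the rails. The lowest rung's underside is at z = 194 mm and rungs are spaced 300 mm apart (underside to underside).

The ladder is on the floor beside the open box on its −y side.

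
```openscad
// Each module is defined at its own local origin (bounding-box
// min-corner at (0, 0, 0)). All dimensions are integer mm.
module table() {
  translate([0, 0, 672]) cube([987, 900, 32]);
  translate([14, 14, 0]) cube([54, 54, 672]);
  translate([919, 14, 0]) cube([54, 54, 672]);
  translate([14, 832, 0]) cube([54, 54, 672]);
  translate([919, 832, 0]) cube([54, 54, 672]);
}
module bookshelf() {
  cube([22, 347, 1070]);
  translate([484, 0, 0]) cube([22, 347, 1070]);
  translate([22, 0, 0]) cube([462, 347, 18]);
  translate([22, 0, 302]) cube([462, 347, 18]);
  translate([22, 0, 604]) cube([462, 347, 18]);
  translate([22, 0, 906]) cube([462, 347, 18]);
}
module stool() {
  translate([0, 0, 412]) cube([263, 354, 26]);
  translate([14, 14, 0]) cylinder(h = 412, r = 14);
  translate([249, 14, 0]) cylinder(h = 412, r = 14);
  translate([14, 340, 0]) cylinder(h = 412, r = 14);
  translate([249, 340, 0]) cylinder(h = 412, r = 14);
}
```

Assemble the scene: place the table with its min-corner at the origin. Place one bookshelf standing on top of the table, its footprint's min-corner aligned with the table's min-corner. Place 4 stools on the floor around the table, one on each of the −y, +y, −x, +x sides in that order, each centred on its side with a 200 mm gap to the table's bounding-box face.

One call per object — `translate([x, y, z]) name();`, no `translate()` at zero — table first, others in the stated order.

table();
translate([0, 0, 704]) bookshelf();
translate([362, -554, 0]) stool();
translate([362, 1100, 0]) stool();
translate([-463, 273, 0]) stool();
translate([1187, 273, 0]) stool();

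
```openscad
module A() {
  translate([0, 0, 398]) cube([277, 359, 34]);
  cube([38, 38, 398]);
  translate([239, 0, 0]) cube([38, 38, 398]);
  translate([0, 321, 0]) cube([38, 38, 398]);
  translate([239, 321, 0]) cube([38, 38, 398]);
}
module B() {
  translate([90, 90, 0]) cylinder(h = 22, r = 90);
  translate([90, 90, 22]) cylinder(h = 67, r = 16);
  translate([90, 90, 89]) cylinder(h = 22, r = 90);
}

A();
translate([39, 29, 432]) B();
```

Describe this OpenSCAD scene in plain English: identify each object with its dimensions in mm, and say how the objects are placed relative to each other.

A is a simple wooden stool: a rectangular seat 277 mm (x) by 359 mm (y), 34 mm thick, top face at z = 432 mm, on four square legs, each 38×38 mm in cross-section. The legs rest on z = 0, each flush with a corner of the seat.

B is a spool: two coaxial disc flanges of radius 90 mm and thickness 22 mm, joined by a core cylinder of radius 16 mm and height 67 mm. The lower flange rests on z = 0 and the three cylinders share a vertical axis.

The spool is on top of the stool.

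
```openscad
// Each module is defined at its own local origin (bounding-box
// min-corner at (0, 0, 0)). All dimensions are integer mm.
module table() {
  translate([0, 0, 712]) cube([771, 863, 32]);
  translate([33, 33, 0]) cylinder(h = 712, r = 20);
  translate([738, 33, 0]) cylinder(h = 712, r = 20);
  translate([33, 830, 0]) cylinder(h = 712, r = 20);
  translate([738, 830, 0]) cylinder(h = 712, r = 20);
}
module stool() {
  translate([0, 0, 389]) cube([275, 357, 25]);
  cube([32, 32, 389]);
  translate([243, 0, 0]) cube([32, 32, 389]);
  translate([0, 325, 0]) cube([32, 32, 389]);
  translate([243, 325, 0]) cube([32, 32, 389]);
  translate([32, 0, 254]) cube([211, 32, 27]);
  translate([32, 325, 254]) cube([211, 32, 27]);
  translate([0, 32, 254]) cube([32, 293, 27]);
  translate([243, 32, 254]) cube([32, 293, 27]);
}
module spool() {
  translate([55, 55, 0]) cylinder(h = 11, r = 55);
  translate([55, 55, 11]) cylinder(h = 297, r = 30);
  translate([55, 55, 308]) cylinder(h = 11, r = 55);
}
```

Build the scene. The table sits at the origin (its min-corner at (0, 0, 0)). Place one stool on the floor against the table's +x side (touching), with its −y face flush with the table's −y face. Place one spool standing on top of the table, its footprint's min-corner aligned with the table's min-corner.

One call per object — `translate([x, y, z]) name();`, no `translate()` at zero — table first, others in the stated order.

table();
translate([771, 0, 0]) stool();
translate([0, 0, 744]) spool();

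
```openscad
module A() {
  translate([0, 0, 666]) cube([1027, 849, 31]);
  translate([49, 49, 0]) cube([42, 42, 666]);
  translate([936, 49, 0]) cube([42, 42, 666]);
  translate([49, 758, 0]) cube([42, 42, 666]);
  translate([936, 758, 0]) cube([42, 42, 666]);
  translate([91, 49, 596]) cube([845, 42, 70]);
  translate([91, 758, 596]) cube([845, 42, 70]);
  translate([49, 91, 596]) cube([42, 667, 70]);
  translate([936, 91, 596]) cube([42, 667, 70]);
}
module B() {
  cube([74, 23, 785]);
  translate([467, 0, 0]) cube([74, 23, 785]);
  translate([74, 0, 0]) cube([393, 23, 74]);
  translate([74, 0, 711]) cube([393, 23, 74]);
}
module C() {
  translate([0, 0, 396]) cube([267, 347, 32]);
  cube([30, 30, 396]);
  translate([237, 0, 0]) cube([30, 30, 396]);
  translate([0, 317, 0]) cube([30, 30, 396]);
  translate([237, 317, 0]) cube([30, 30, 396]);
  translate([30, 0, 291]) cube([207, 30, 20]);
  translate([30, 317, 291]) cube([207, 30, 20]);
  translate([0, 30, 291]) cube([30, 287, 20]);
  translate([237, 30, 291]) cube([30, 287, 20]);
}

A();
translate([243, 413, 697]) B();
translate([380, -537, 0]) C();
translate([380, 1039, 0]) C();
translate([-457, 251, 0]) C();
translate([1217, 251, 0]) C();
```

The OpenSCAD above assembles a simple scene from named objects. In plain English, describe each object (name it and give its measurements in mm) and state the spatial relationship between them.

A is a rectangular dining table. The top is 1027×849×31 mm with its upper surface at z = 697 mm. It stands on four 42×42 mm square legs, each inset 49 mm from the nearest pair of top edges, running from the floor to the underside of the top. Four apron rails, 42 mm thick and 70 mm tall, run between adjacent legs with their top edges flush with the underside of the top and their outer faces flush with the legs' outer faces.

B is a picture frame with a 393×637 mm rectangular opening (x by z) and a uniform 74 mm border on every side. Frame depth is 23 mm along y. It is built from two vertical stiles running the full outside height and two horizontal rails spanning the gap between the stiles.

C is a simple wooden stool: a rectangular seat 267 mm (x) by 347 mm (y), 32 mm thick, top face at z = 428 mm, on four square legs, each 30×30 mm in cross-section. The legs rest on z = 0, each flush with a corner of the seat. Four stretchers, 30 mm wide and 20 mm tall, connect adjacent legs with their undersides at z = 291 mm, each running between the inner faces of the legs it joins and aligned with the legs' outer faces on the other axis.

The picture frame is on top of the table, centred. Four stools sit around the table at the −y, +y, −x, +x sides.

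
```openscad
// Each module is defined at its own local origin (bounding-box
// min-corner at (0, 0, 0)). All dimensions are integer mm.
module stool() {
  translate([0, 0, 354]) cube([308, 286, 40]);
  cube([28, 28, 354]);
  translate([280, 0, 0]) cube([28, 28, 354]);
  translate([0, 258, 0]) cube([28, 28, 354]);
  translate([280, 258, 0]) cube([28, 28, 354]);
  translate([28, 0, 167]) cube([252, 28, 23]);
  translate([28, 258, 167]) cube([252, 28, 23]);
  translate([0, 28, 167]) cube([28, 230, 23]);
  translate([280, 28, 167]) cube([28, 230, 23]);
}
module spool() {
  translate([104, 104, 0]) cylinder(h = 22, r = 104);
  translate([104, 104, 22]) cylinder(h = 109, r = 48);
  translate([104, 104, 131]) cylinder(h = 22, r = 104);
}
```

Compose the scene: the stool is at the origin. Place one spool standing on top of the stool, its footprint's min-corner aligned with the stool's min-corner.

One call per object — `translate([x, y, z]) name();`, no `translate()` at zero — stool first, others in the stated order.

stool();
translate([0, 0, 394]) spool();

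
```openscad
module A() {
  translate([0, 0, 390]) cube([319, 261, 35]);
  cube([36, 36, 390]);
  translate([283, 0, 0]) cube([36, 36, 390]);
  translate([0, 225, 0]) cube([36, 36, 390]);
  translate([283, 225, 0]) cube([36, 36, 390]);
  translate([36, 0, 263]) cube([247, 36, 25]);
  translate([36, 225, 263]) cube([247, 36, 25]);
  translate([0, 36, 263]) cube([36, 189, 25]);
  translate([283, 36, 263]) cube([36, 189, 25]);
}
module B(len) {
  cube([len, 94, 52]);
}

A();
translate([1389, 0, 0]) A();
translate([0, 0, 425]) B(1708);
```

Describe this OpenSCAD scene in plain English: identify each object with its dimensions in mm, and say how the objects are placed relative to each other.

A is a four-legged stool. The seat is a 319×261×35 mm slab whose top surface is at z = 425 mm; four square legs, each 36×36 mm in cross-section, run from the floor (z = 0) to the underside of the seat, each flush with a corner of the seat. Four stretchers, 36 mm wide and 25 mm tall, connect adjacent legs with their undersides at z = 263 mm, each running between the inner faces of the legs it joins and aligned with the legs' outer faces on the other axis.

B is a rectangular beam 1708 mm long (x), 94 mm deep (y), 52 mm thick (z).

The beam spans the tops of two stools placed 1070 mm apart, resting at z = 425 mm.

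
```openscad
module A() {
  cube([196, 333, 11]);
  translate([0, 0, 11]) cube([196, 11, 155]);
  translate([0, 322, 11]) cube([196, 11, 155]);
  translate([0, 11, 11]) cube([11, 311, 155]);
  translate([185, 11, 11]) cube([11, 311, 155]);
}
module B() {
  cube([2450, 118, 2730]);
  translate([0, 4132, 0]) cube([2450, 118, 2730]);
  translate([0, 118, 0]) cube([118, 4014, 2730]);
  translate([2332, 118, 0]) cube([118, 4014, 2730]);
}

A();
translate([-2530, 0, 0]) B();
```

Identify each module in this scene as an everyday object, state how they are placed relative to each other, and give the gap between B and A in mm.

The house frame's nearest face is 80 mm from the open box's −x face.

A is an open box. B is a house frame. The house frame is on the floor beside the open box on its −x side. The gap between the house frame and the open box is 80 mm.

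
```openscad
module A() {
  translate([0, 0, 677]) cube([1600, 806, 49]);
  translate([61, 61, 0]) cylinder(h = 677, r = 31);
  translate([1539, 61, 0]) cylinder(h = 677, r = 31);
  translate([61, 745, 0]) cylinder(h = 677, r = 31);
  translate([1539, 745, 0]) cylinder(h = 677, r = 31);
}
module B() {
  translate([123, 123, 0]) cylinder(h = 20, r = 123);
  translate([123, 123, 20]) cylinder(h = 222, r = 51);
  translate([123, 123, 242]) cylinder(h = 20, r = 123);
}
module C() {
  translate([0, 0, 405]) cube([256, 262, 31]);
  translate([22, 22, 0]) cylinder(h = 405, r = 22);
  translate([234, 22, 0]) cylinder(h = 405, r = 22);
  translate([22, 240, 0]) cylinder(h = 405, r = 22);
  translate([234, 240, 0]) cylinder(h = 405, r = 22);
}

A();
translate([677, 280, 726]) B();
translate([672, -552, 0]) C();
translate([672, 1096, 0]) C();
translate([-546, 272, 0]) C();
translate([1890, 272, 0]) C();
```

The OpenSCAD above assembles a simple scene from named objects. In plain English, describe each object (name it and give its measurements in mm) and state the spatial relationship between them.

A is a table with a 1600×806 mm rectangular top, 49 mm thick, top surface at z = 726 mm, supported by four round legs of 62 mm diameter, each leg's bounding box inset 30 mm from the nearest pair of top edges, running from the floor.

B is a spool: two coaxial disc flanges of radius 123 mm and thickness 20 mm, joined by a core cylinder of radius 51 mm and height 222 mm. The lower flange rests on z = 0 and the three cylinders share a vertical axis.

C is a four-legged stool. The seat is 256×262 mm, 31 mm thick, top at z = 436 mm. It stands on four round legs, each 44 mm in diameter, from z = 0 to the seat underside, each leg's axis is inset half a diameter from the nearest pair of seat edges (so the leg's bounding box is flush with the corner).

The spool is on top of the table, centred. Four stools sit around the table at the −y, +y, −x, +x sides.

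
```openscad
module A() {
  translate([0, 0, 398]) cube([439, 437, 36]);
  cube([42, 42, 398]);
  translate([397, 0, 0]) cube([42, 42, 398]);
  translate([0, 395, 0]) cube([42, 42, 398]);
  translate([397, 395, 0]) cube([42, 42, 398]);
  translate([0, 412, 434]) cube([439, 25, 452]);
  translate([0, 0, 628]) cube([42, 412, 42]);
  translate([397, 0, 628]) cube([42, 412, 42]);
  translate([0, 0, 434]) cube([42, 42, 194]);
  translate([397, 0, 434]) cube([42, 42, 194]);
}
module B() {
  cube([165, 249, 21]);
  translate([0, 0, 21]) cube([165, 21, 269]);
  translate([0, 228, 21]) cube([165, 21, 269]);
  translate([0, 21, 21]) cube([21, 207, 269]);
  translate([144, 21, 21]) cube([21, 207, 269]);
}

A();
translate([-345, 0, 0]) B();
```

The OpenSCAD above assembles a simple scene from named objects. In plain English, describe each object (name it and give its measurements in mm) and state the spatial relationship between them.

A is a chair. The seat is a 439×437×36 mm slab with its top at z = 434 mm, on four 42×42 mm corner legs (flush with the seat edges, standing on z = 0). A flat backrest 25 mm thick, 452 mm tall, spans the full seat width and rises from the seat top along its +y edge, rear face flush with the rear of the seat. Two armrests of 42×42 mm section run along each side from the seat's front edge to the front of the backrest, top faces 236 mm above the seat top and outer faces flush with the seat's x-edges; a 42×42 mm post under the front of each armrest stands on the seat at the front corner.

B is an open storage box with external size 165×249×290 mm and wall thickness 21 mm (the base is also 21 mm thick). The base covers the whole footprint; the four walls stand on the base, with the y-facing walls full-width and the x-facing walls fitting between their inner faces.

The open box is on the floor beside the chair on its −x side.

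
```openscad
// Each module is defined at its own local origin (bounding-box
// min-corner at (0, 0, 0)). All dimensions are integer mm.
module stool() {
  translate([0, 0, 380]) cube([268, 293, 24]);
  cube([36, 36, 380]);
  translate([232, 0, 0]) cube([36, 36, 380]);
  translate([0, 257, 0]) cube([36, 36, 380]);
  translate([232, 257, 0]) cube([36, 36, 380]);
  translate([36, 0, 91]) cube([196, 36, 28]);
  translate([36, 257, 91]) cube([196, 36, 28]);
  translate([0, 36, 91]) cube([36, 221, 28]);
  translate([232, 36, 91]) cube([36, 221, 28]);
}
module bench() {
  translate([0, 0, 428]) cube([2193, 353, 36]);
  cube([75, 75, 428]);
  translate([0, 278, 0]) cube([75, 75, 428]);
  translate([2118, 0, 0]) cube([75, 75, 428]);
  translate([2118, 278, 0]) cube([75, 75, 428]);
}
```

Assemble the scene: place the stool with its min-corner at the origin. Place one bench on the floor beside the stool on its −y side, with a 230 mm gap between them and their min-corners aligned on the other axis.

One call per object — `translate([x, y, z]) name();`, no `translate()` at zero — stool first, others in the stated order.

stool();
translate([0, -583, 0]) bench();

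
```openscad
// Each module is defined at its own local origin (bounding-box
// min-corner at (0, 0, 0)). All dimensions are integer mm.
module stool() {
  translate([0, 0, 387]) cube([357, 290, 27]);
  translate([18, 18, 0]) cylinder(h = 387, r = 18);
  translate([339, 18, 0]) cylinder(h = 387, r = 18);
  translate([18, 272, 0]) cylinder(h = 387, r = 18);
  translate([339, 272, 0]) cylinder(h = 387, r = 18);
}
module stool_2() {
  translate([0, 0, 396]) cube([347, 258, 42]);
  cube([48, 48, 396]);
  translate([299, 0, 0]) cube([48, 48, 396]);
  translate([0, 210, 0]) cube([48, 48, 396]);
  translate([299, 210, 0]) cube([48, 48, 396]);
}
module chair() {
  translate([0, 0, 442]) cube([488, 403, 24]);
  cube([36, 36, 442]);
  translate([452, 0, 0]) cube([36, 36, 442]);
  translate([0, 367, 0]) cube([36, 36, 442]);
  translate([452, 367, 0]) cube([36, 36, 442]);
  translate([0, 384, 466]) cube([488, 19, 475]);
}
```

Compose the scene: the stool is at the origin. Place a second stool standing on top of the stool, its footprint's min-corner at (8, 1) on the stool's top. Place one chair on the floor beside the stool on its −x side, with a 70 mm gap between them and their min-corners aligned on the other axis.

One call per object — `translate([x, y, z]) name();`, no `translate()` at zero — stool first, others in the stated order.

stool();
translate([8, 1, 414]) stool_2();
translate([-558, 0, 0]) chair();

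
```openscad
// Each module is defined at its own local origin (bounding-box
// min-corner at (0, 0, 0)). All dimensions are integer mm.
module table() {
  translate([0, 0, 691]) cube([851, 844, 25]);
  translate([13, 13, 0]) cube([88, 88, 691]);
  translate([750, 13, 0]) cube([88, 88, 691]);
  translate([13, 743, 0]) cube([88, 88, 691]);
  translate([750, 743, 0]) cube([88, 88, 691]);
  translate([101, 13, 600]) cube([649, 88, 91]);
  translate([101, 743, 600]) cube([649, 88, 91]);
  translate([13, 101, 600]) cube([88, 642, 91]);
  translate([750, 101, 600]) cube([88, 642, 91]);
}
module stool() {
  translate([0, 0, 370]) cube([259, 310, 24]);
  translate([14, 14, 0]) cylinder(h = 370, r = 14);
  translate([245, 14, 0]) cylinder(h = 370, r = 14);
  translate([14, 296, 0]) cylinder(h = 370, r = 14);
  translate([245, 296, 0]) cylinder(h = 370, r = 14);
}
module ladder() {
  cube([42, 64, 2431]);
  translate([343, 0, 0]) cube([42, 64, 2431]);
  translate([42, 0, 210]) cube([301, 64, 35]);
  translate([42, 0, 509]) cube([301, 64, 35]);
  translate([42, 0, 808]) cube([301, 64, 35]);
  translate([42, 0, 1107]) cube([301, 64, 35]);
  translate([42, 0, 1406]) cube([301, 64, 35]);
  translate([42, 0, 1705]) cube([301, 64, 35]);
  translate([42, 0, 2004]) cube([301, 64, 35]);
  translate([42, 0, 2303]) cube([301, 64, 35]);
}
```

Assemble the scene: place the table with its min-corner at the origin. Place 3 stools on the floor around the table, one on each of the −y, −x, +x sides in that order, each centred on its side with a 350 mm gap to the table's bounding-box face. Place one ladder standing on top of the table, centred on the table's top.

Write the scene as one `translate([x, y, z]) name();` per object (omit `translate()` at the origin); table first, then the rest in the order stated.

table();
translate([296, -660, 0]) stool();
translate([-609, 267, 0]) stool();
translate([1201, 267, 0]) stool();
translate([233, 390, 716]) ladder();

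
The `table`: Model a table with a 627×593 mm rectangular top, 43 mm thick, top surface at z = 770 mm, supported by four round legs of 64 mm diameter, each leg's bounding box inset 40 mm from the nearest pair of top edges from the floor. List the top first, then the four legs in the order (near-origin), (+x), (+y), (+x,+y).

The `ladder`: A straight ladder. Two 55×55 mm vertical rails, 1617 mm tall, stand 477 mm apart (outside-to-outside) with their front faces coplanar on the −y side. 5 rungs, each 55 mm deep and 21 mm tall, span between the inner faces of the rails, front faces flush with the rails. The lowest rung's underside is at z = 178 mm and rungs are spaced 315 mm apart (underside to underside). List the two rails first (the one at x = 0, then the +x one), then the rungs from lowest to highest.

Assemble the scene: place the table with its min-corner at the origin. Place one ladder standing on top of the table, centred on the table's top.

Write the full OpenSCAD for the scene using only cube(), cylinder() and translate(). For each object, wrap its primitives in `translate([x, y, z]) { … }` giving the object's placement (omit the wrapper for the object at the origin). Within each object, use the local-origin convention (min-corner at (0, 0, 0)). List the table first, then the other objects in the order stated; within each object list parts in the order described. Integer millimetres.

translate([0, 0, 727]) cube([627, 593, 43]);
translate([72, 72, 0]) cylinder(h = 727, r = 32);
translate([555, 72, 0]) cylinder(h = 727, r = 32);
translate([72, 521, 0]) cylinder(h = 727, r = 32);
translate([555, 521, 0]) cylinder(h = 727, r = 32);
translate([75, 269, 770]) {
  cube([55, 55, 1617]);
  translate([422, 0, 0]) cube([55, 55, 1617]);
  translate([55, 0, 178]) cube([367, 55, 21]);
  translate([55, 0, 493]) cube([367, 55, 21]);
  translate([55, 0, 808]) cube([367, 55, 21]);
  translate([55, 0, 1123]) cube([367, 55, 21]);
  translate([55, 0, 1438]) cube([367, 55, 21]);
}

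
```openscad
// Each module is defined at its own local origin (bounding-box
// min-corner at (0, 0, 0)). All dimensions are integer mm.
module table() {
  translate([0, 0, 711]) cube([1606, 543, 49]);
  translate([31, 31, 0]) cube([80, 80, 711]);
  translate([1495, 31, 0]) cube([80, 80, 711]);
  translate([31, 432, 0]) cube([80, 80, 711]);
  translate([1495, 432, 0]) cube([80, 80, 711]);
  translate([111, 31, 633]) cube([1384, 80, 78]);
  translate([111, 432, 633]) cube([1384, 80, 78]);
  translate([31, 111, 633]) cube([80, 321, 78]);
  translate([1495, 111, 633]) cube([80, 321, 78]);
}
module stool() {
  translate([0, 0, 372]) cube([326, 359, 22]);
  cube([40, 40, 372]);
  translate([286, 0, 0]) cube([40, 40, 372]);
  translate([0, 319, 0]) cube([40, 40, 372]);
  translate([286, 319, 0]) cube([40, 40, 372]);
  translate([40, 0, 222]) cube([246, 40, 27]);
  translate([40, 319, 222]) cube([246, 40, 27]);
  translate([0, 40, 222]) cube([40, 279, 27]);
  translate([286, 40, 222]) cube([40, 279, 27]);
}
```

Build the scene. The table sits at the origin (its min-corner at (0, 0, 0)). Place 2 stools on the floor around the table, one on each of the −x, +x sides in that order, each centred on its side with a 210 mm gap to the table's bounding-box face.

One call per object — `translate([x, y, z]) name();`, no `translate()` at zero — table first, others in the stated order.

table();
translate([-536, 92, 0]) stool();
translate([1816, 92, 0]) stool();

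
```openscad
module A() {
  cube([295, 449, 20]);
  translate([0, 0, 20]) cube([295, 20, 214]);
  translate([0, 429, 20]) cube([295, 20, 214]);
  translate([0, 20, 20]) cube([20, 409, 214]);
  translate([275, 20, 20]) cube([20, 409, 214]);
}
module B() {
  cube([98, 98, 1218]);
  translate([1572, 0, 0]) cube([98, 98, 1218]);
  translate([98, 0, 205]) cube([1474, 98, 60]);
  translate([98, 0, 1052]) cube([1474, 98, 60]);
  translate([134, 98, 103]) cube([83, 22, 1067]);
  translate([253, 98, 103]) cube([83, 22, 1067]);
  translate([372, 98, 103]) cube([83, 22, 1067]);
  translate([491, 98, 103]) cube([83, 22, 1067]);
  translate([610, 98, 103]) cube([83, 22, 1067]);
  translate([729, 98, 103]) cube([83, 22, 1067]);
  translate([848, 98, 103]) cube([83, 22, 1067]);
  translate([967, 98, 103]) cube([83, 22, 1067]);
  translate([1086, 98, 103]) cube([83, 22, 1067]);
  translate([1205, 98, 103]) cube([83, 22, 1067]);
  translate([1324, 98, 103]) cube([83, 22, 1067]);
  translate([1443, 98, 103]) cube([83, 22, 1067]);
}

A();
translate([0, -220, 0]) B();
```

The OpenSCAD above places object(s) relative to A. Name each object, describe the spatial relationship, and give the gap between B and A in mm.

The fence section's nearest face is 100 mm from the open box's −y face.

A is an open box. B is a fence section. The fence section is on the floor beside the open box on its −y side. The gap between the fence section and the open box is 100 mm.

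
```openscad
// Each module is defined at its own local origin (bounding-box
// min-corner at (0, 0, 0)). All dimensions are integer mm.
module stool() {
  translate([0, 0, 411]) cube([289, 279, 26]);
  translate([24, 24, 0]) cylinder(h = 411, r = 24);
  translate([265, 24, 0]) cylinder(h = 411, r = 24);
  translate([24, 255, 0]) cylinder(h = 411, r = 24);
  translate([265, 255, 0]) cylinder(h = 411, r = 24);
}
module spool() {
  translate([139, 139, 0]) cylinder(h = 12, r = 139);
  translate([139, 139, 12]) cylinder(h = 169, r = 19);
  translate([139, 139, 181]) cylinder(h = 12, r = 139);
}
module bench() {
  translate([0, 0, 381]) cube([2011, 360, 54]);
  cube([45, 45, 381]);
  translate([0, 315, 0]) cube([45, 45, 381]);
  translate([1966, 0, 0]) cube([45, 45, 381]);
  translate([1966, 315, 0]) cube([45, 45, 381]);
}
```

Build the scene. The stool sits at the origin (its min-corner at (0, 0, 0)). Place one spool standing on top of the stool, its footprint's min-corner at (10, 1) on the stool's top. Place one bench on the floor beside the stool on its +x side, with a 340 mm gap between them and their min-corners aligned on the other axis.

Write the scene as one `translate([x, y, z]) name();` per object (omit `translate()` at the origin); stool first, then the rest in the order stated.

stool();
translate([10, 1, 437]) spool();
translate([629, 0, 0]) bench();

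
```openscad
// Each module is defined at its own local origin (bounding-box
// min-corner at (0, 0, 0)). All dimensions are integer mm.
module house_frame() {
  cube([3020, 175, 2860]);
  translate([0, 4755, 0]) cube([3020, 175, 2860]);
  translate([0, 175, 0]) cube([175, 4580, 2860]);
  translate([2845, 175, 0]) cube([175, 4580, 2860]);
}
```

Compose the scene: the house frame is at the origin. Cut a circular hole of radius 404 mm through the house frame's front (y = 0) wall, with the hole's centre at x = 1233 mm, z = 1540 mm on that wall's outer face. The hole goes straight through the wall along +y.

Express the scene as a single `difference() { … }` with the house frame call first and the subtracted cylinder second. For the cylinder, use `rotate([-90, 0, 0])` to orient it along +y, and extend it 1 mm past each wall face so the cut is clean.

difference() {
  house_frame();
  translate([1233, -1, 1540]) rotate([-90, 0, 0]) cylinder(h = 177, r = 404);
}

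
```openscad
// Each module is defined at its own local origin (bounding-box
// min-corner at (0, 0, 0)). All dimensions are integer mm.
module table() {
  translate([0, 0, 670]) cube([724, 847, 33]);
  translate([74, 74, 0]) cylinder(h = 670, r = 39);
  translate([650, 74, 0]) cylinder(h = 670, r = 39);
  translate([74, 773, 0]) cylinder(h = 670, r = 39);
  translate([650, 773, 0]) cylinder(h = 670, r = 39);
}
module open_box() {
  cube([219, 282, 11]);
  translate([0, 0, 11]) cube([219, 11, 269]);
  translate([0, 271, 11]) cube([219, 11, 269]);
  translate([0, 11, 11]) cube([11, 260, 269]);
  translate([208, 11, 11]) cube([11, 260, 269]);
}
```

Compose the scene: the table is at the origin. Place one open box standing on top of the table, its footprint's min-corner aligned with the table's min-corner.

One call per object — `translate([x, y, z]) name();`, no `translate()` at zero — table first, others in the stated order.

table();
translate([0, 0, 703]) open_box();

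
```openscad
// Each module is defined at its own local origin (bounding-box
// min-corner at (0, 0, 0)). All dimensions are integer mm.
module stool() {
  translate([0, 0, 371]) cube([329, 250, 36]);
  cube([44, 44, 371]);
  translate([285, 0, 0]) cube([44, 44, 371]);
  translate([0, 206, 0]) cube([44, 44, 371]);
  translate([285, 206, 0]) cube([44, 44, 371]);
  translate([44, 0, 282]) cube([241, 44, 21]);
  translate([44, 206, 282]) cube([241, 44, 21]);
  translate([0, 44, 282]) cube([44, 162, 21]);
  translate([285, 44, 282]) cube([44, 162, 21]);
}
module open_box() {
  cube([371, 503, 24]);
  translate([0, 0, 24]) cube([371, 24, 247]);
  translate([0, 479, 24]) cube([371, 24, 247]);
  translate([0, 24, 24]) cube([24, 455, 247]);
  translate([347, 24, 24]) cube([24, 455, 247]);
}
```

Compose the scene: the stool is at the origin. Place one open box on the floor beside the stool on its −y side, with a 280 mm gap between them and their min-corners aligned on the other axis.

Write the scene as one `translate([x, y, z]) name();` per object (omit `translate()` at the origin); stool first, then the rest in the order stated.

stool();
translate([0, -783, 0]) open_box();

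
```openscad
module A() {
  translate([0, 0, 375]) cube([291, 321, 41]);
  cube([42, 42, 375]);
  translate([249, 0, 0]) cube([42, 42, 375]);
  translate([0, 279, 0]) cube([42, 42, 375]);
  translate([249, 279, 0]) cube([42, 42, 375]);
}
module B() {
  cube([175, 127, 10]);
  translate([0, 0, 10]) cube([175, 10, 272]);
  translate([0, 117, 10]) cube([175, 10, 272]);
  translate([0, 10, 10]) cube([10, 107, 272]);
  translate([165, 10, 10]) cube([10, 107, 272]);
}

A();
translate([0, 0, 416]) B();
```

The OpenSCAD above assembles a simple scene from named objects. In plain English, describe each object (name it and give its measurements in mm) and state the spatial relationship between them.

A is a four-legged stool. The seat is 291×321 mm, 41 mm thick, top at z = 416 mm. It stands on four square legs, each 42×42 mm in cross-section, from z = 0 to the seat underside, each flush with a corner of the seat.

B is an open storage box with external size 175×127×282 mm and wall thickness 10 mm (the base is also 10 mm thick). The base covers the whole footprint; the four walls stand on the base, with the y-facing walls full-width and the x-facing walls fitting between their inner faces.

The open box is on top of the stool.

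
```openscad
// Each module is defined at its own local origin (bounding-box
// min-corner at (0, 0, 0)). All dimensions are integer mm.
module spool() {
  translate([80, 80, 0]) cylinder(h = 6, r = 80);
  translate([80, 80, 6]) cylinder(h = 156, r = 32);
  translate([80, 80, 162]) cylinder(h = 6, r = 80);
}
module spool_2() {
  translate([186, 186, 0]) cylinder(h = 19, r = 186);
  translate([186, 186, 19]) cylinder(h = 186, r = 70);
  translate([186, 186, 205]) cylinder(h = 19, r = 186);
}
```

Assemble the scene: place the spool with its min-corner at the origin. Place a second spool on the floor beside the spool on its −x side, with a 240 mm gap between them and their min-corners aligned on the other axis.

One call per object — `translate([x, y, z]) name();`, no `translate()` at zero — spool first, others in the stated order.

spool();
translate([-612, 0, 0]) spool_2();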